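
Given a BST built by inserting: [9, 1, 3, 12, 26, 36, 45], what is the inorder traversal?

Tree insertion order: [9, 1, 3, 12, 26, 36, 45]
Tree (level-order array): [9, 1, 12, None, 3, None, 26, None, None, None, 36, None, 45]
Inorder traversal: [1, 3, 9, 12, 26, 36, 45]


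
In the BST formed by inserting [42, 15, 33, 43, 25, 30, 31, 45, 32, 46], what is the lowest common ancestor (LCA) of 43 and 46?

Tree insertion order: [42, 15, 33, 43, 25, 30, 31, 45, 32, 46]
Tree (level-order array): [42, 15, 43, None, 33, None, 45, 25, None, None, 46, None, 30, None, None, None, 31, None, 32]
In a BST, the LCA of p=43, q=46 is the first node v on the
root-to-leaf path with p <= v <= q (go left if both < v, right if both > v).
Walk from root:
  at 42: both 43 and 46 > 42, go right
  at 43: 43 <= 43 <= 46, this is the LCA
LCA = 43


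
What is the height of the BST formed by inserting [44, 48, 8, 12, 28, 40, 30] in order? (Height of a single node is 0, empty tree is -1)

Insertion order: [44, 48, 8, 12, 28, 40, 30]
Tree (level-order array): [44, 8, 48, None, 12, None, None, None, 28, None, 40, 30]
Compute height bottom-up (empty subtree = -1):
  height(30) = 1 + max(-1, -1) = 0
  height(40) = 1 + max(0, -1) = 1
  height(28) = 1 + max(-1, 1) = 2
  height(12) = 1 + max(-1, 2) = 3
  height(8) = 1 + max(-1, 3) = 4
  height(48) = 1 + max(-1, -1) = 0
  height(44) = 1 + max(4, 0) = 5
Height = 5


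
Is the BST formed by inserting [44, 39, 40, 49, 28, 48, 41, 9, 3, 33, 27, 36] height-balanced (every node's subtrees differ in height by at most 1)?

Tree (level-order array): [44, 39, 49, 28, 40, 48, None, 9, 33, None, 41, None, None, 3, 27, None, 36]
Definition: a tree is height-balanced if, at every node, |h(left) - h(right)| <= 1 (empty subtree has height -1).
Bottom-up per-node check:
  node 3: h_left=-1, h_right=-1, diff=0 [OK], height=0
  node 27: h_left=-1, h_right=-1, diff=0 [OK], height=0
  node 9: h_left=0, h_right=0, diff=0 [OK], height=1
  node 36: h_left=-1, h_right=-1, diff=0 [OK], height=0
  node 33: h_left=-1, h_right=0, diff=1 [OK], height=1
  node 28: h_left=1, h_right=1, diff=0 [OK], height=2
  node 41: h_left=-1, h_right=-1, diff=0 [OK], height=0
  node 40: h_left=-1, h_right=0, diff=1 [OK], height=1
  node 39: h_left=2, h_right=1, diff=1 [OK], height=3
  node 48: h_left=-1, h_right=-1, diff=0 [OK], height=0
  node 49: h_left=0, h_right=-1, diff=1 [OK], height=1
  node 44: h_left=3, h_right=1, diff=2 [FAIL (|3-1|=2 > 1)], height=4
Node 44 violates the condition: |3 - 1| = 2 > 1.
Result: Not balanced


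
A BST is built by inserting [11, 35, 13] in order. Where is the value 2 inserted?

Starting tree (level order): [11, None, 35, 13]
Insertion path: 11
Result: insert 2 as left child of 11
Final tree (level order): [11, 2, 35, None, None, 13]


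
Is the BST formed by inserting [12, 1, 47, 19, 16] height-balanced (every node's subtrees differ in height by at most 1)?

Tree (level-order array): [12, 1, 47, None, None, 19, None, 16]
Definition: a tree is height-balanced if, at every node, |h(left) - h(right)| <= 1 (empty subtree has height -1).
Bottom-up per-node check:
  node 1: h_left=-1, h_right=-1, diff=0 [OK], height=0
  node 16: h_left=-1, h_right=-1, diff=0 [OK], height=0
  node 19: h_left=0, h_right=-1, diff=1 [OK], height=1
  node 47: h_left=1, h_right=-1, diff=2 [FAIL (|1--1|=2 > 1)], height=2
  node 12: h_left=0, h_right=2, diff=2 [FAIL (|0-2|=2 > 1)], height=3
Node 47 violates the condition: |1 - -1| = 2 > 1.
Result: Not balanced


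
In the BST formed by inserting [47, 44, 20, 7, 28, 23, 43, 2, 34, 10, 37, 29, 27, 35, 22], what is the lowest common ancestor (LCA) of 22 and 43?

Tree insertion order: [47, 44, 20, 7, 28, 23, 43, 2, 34, 10, 37, 29, 27, 35, 22]
Tree (level-order array): [47, 44, None, 20, None, 7, 28, 2, 10, 23, 43, None, None, None, None, 22, 27, 34, None, None, None, None, None, 29, 37, None, None, 35]
In a BST, the LCA of p=22, q=43 is the first node v on the
root-to-leaf path with p <= v <= q (go left if both < v, right if both > v).
Walk from root:
  at 47: both 22 and 43 < 47, go left
  at 44: both 22 and 43 < 44, go left
  at 20: both 22 and 43 > 20, go right
  at 28: 22 <= 28 <= 43, this is the LCA
LCA = 28


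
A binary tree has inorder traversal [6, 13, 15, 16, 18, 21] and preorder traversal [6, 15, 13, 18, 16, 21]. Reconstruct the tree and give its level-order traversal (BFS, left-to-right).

Inorder:  [6, 13, 15, 16, 18, 21]
Preorder: [6, 15, 13, 18, 16, 21]
Algorithm: preorder visits root first, so consume preorder in order;
for each root, split the current inorder slice at that value into
left-subtree inorder and right-subtree inorder, then recurse.
Recursive splits:
  root=6; inorder splits into left=[], right=[13, 15, 16, 18, 21]
  root=15; inorder splits into left=[13], right=[16, 18, 21]
  root=13; inorder splits into left=[], right=[]
  root=18; inorder splits into left=[16], right=[21]
  root=16; inorder splits into left=[], right=[]
  root=21; inorder splits into left=[], right=[]
Reconstructed level-order: [6, 15, 13, 18, 16, 21]


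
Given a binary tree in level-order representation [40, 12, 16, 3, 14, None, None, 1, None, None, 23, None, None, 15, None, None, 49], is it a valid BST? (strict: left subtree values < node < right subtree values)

Level-order array: [40, 12, 16, 3, 14, None, None, 1, None, None, 23, None, None, 15, None, None, 49]
Validate using subtree bounds (lo, hi): at each node, require lo < value < hi,
then recurse left with hi=value and right with lo=value.
Preorder trace (stopping at first violation):
  at node 40 with bounds (-inf, +inf): OK
  at node 12 with bounds (-inf, 40): OK
  at node 3 with bounds (-inf, 12): OK
  at node 1 with bounds (-inf, 3): OK
  at node 14 with bounds (12, 40): OK
  at node 23 with bounds (14, 40): OK
  at node 15 with bounds (14, 23): OK
  at node 49 with bounds (15, 23): VIOLATION
Node 49 violates its bound: not (15 < 49 < 23).
Result: Not a valid BST


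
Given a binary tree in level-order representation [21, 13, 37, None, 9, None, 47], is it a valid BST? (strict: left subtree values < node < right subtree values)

Level-order array: [21, 13, 37, None, 9, None, 47]
Validate using subtree bounds (lo, hi): at each node, require lo < value < hi,
then recurse left with hi=value and right with lo=value.
Preorder trace (stopping at first violation):
  at node 21 with bounds (-inf, +inf): OK
  at node 13 with bounds (-inf, 21): OK
  at node 9 with bounds (13, 21): VIOLATION
Node 9 violates its bound: not (13 < 9 < 21).
Result: Not a valid BST


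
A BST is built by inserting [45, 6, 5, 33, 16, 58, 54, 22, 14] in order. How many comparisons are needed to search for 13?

Search path for 13: 45 -> 6 -> 33 -> 16 -> 14
Found: False
Comparisons: 5


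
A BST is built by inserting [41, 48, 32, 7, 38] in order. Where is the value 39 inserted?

Starting tree (level order): [41, 32, 48, 7, 38]
Insertion path: 41 -> 32 -> 38
Result: insert 39 as right child of 38
Final tree (level order): [41, 32, 48, 7, 38, None, None, None, None, None, 39]


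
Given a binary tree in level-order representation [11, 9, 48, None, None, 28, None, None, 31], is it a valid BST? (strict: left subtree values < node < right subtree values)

Level-order array: [11, 9, 48, None, None, 28, None, None, 31]
Validate using subtree bounds (lo, hi): at each node, require lo < value < hi,
then recurse left with hi=value and right with lo=value.
Preorder trace (stopping at first violation):
  at node 11 with bounds (-inf, +inf): OK
  at node 9 with bounds (-inf, 11): OK
  at node 48 with bounds (11, +inf): OK
  at node 28 with bounds (11, 48): OK
  at node 31 with bounds (28, 48): OK
No violation found at any node.
Result: Valid BST


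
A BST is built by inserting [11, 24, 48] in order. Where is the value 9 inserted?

Starting tree (level order): [11, None, 24, None, 48]
Insertion path: 11
Result: insert 9 as left child of 11
Final tree (level order): [11, 9, 24, None, None, None, 48]


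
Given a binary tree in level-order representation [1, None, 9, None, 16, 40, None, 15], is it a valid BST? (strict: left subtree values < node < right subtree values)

Level-order array: [1, None, 9, None, 16, 40, None, 15]
Validate using subtree bounds (lo, hi): at each node, require lo < value < hi,
then recurse left with hi=value and right with lo=value.
Preorder trace (stopping at first violation):
  at node 1 with bounds (-inf, +inf): OK
  at node 9 with bounds (1, +inf): OK
  at node 16 with bounds (9, +inf): OK
  at node 40 with bounds (9, 16): VIOLATION
Node 40 violates its bound: not (9 < 40 < 16).
Result: Not a valid BST


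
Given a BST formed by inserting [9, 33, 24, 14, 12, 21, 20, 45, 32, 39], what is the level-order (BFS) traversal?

Tree insertion order: [9, 33, 24, 14, 12, 21, 20, 45, 32, 39]
Tree (level-order array): [9, None, 33, 24, 45, 14, 32, 39, None, 12, 21, None, None, None, None, None, None, 20]
BFS from the root, enqueuing left then right child of each popped node:
  queue [9] -> pop 9, enqueue [33], visited so far: [9]
  queue [33] -> pop 33, enqueue [24, 45], visited so far: [9, 33]
  queue [24, 45] -> pop 24, enqueue [14, 32], visited so far: [9, 33, 24]
  queue [45, 14, 32] -> pop 45, enqueue [39], visited so far: [9, 33, 24, 45]
  queue [14, 32, 39] -> pop 14, enqueue [12, 21], visited so far: [9, 33, 24, 45, 14]
  queue [32, 39, 12, 21] -> pop 32, enqueue [none], visited so far: [9, 33, 24, 45, 14, 32]
  queue [39, 12, 21] -> pop 39, enqueue [none], visited so far: [9, 33, 24, 45, 14, 32, 39]
  queue [12, 21] -> pop 12, enqueue [none], visited so far: [9, 33, 24, 45, 14, 32, 39, 12]
  queue [21] -> pop 21, enqueue [20], visited so far: [9, 33, 24, 45, 14, 32, 39, 12, 21]
  queue [20] -> pop 20, enqueue [none], visited so far: [9, 33, 24, 45, 14, 32, 39, 12, 21, 20]
Result: [9, 33, 24, 45, 14, 32, 39, 12, 21, 20]


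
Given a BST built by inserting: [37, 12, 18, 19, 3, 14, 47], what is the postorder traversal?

Tree insertion order: [37, 12, 18, 19, 3, 14, 47]
Tree (level-order array): [37, 12, 47, 3, 18, None, None, None, None, 14, 19]
Postorder traversal: [3, 14, 19, 18, 12, 47, 37]


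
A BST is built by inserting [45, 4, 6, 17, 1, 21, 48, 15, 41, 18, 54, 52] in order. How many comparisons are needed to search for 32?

Search path for 32: 45 -> 4 -> 6 -> 17 -> 21 -> 41
Found: False
Comparisons: 6


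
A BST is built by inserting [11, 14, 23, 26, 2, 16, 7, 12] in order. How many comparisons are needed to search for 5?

Search path for 5: 11 -> 2 -> 7
Found: False
Comparisons: 3


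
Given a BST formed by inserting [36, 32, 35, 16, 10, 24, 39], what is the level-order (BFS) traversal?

Tree insertion order: [36, 32, 35, 16, 10, 24, 39]
Tree (level-order array): [36, 32, 39, 16, 35, None, None, 10, 24]
BFS from the root, enqueuing left then right child of each popped node:
  queue [36] -> pop 36, enqueue [32, 39], visited so far: [36]
  queue [32, 39] -> pop 32, enqueue [16, 35], visited so far: [36, 32]
  queue [39, 16, 35] -> pop 39, enqueue [none], visited so far: [36, 32, 39]
  queue [16, 35] -> pop 16, enqueue [10, 24], visited so far: [36, 32, 39, 16]
  queue [35, 10, 24] -> pop 35, enqueue [none], visited so far: [36, 32, 39, 16, 35]
  queue [10, 24] -> pop 10, enqueue [none], visited so far: [36, 32, 39, 16, 35, 10]
  queue [24] -> pop 24, enqueue [none], visited so far: [36, 32, 39, 16, 35, 10, 24]
Result: [36, 32, 39, 16, 35, 10, 24]


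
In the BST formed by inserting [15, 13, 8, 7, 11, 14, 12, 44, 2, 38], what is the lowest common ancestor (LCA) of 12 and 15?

Tree insertion order: [15, 13, 8, 7, 11, 14, 12, 44, 2, 38]
Tree (level-order array): [15, 13, 44, 8, 14, 38, None, 7, 11, None, None, None, None, 2, None, None, 12]
In a BST, the LCA of p=12, q=15 is the first node v on the
root-to-leaf path with p <= v <= q (go left if both < v, right if both > v).
Walk from root:
  at 15: 12 <= 15 <= 15, this is the LCA
LCA = 15


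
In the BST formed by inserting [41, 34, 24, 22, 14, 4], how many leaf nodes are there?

Tree built from: [41, 34, 24, 22, 14, 4]
Tree (level-order array): [41, 34, None, 24, None, 22, None, 14, None, 4]
Rule: A leaf has 0 children.
Per-node child counts:
  node 41: 1 child(ren)
  node 34: 1 child(ren)
  node 24: 1 child(ren)
  node 22: 1 child(ren)
  node 14: 1 child(ren)
  node 4: 0 child(ren)
Matching nodes: [4]
Count of leaf nodes: 1


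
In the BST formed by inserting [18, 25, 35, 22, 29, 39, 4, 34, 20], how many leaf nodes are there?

Tree built from: [18, 25, 35, 22, 29, 39, 4, 34, 20]
Tree (level-order array): [18, 4, 25, None, None, 22, 35, 20, None, 29, 39, None, None, None, 34]
Rule: A leaf has 0 children.
Per-node child counts:
  node 18: 2 child(ren)
  node 4: 0 child(ren)
  node 25: 2 child(ren)
  node 22: 1 child(ren)
  node 20: 0 child(ren)
  node 35: 2 child(ren)
  node 29: 1 child(ren)
  node 34: 0 child(ren)
  node 39: 0 child(ren)
Matching nodes: [4, 20, 34, 39]
Count of leaf nodes: 4


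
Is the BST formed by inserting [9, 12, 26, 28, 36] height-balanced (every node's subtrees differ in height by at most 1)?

Tree (level-order array): [9, None, 12, None, 26, None, 28, None, 36]
Definition: a tree is height-balanced if, at every node, |h(left) - h(right)| <= 1 (empty subtree has height -1).
Bottom-up per-node check:
  node 36: h_left=-1, h_right=-1, diff=0 [OK], height=0
  node 28: h_left=-1, h_right=0, diff=1 [OK], height=1
  node 26: h_left=-1, h_right=1, diff=2 [FAIL (|-1-1|=2 > 1)], height=2
  node 12: h_left=-1, h_right=2, diff=3 [FAIL (|-1-2|=3 > 1)], height=3
  node 9: h_left=-1, h_right=3, diff=4 [FAIL (|-1-3|=4 > 1)], height=4
Node 26 violates the condition: |-1 - 1| = 2 > 1.
Result: Not balanced


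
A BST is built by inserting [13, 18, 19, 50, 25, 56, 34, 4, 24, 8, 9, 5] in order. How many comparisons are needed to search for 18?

Search path for 18: 13 -> 18
Found: True
Comparisons: 2


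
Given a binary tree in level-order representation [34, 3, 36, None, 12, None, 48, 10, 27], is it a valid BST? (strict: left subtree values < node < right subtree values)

Level-order array: [34, 3, 36, None, 12, None, 48, 10, 27]
Validate using subtree bounds (lo, hi): at each node, require lo < value < hi,
then recurse left with hi=value and right with lo=value.
Preorder trace (stopping at first violation):
  at node 34 with bounds (-inf, +inf): OK
  at node 3 with bounds (-inf, 34): OK
  at node 12 with bounds (3, 34): OK
  at node 10 with bounds (3, 12): OK
  at node 27 with bounds (12, 34): OK
  at node 36 with bounds (34, +inf): OK
  at node 48 with bounds (36, +inf): OK
No violation found at any node.
Result: Valid BST


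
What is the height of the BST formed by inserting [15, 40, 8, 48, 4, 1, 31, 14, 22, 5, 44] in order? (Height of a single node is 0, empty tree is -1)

Insertion order: [15, 40, 8, 48, 4, 1, 31, 14, 22, 5, 44]
Tree (level-order array): [15, 8, 40, 4, 14, 31, 48, 1, 5, None, None, 22, None, 44]
Compute height bottom-up (empty subtree = -1):
  height(1) = 1 + max(-1, -1) = 0
  height(5) = 1 + max(-1, -1) = 0
  height(4) = 1 + max(0, 0) = 1
  height(14) = 1 + max(-1, -1) = 0
  height(8) = 1 + max(1, 0) = 2
  height(22) = 1 + max(-1, -1) = 0
  height(31) = 1 + max(0, -1) = 1
  height(44) = 1 + max(-1, -1) = 0
  height(48) = 1 + max(0, -1) = 1
  height(40) = 1 + max(1, 1) = 2
  height(15) = 1 + max(2, 2) = 3
Height = 3


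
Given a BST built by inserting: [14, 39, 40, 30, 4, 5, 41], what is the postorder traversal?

Tree insertion order: [14, 39, 40, 30, 4, 5, 41]
Tree (level-order array): [14, 4, 39, None, 5, 30, 40, None, None, None, None, None, 41]
Postorder traversal: [5, 4, 30, 41, 40, 39, 14]


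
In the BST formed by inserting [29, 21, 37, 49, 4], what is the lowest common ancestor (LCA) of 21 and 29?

Tree insertion order: [29, 21, 37, 49, 4]
Tree (level-order array): [29, 21, 37, 4, None, None, 49]
In a BST, the LCA of p=21, q=29 is the first node v on the
root-to-leaf path with p <= v <= q (go left if both < v, right if both > v).
Walk from root:
  at 29: 21 <= 29 <= 29, this is the LCA
LCA = 29


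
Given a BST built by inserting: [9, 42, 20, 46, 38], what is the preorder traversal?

Tree insertion order: [9, 42, 20, 46, 38]
Tree (level-order array): [9, None, 42, 20, 46, None, 38]
Preorder traversal: [9, 42, 20, 38, 46]


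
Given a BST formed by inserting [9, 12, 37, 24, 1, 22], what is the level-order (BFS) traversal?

Tree insertion order: [9, 12, 37, 24, 1, 22]
Tree (level-order array): [9, 1, 12, None, None, None, 37, 24, None, 22]
BFS from the root, enqueuing left then right child of each popped node:
  queue [9] -> pop 9, enqueue [1, 12], visited so far: [9]
  queue [1, 12] -> pop 1, enqueue [none], visited so far: [9, 1]
  queue [12] -> pop 12, enqueue [37], visited so far: [9, 1, 12]
  queue [37] -> pop 37, enqueue [24], visited so far: [9, 1, 12, 37]
  queue [24] -> pop 24, enqueue [22], visited so far: [9, 1, 12, 37, 24]
  queue [22] -> pop 22, enqueue [none], visited so far: [9, 1, 12, 37, 24, 22]
Result: [9, 1, 12, 37, 24, 22]


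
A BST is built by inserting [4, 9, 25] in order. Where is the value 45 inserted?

Starting tree (level order): [4, None, 9, None, 25]
Insertion path: 4 -> 9 -> 25
Result: insert 45 as right child of 25
Final tree (level order): [4, None, 9, None, 25, None, 45]


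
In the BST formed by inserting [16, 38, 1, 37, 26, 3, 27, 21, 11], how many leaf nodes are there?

Tree built from: [16, 38, 1, 37, 26, 3, 27, 21, 11]
Tree (level-order array): [16, 1, 38, None, 3, 37, None, None, 11, 26, None, None, None, 21, 27]
Rule: A leaf has 0 children.
Per-node child counts:
  node 16: 2 child(ren)
  node 1: 1 child(ren)
  node 3: 1 child(ren)
  node 11: 0 child(ren)
  node 38: 1 child(ren)
  node 37: 1 child(ren)
  node 26: 2 child(ren)
  node 21: 0 child(ren)
  node 27: 0 child(ren)
Matching nodes: [11, 21, 27]
Count of leaf nodes: 3


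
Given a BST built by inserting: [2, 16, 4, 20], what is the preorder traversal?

Tree insertion order: [2, 16, 4, 20]
Tree (level-order array): [2, None, 16, 4, 20]
Preorder traversal: [2, 16, 4, 20]


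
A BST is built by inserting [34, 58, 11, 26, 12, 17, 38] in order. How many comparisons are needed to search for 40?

Search path for 40: 34 -> 58 -> 38
Found: False
Comparisons: 3


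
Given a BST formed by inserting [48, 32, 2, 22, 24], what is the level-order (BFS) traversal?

Tree insertion order: [48, 32, 2, 22, 24]
Tree (level-order array): [48, 32, None, 2, None, None, 22, None, 24]
BFS from the root, enqueuing left then right child of each popped node:
  queue [48] -> pop 48, enqueue [32], visited so far: [48]
  queue [32] -> pop 32, enqueue [2], visited so far: [48, 32]
  queue [2] -> pop 2, enqueue [22], visited so far: [48, 32, 2]
  queue [22] -> pop 22, enqueue [24], visited so far: [48, 32, 2, 22]
  queue [24] -> pop 24, enqueue [none], visited so far: [48, 32, 2, 22, 24]
Result: [48, 32, 2, 22, 24]


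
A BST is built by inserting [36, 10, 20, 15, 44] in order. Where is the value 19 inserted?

Starting tree (level order): [36, 10, 44, None, 20, None, None, 15]
Insertion path: 36 -> 10 -> 20 -> 15
Result: insert 19 as right child of 15
Final tree (level order): [36, 10, 44, None, 20, None, None, 15, None, None, 19]


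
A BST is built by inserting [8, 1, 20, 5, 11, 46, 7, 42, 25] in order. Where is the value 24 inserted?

Starting tree (level order): [8, 1, 20, None, 5, 11, 46, None, 7, None, None, 42, None, None, None, 25]
Insertion path: 8 -> 20 -> 46 -> 42 -> 25
Result: insert 24 as left child of 25
Final tree (level order): [8, 1, 20, None, 5, 11, 46, None, 7, None, None, 42, None, None, None, 25, None, 24]


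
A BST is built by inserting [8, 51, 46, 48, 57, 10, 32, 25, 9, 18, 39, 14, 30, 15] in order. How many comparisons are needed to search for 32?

Search path for 32: 8 -> 51 -> 46 -> 10 -> 32
Found: True
Comparisons: 5


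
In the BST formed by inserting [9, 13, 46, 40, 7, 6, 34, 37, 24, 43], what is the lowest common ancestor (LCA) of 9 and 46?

Tree insertion order: [9, 13, 46, 40, 7, 6, 34, 37, 24, 43]
Tree (level-order array): [9, 7, 13, 6, None, None, 46, None, None, 40, None, 34, 43, 24, 37]
In a BST, the LCA of p=9, q=46 is the first node v on the
root-to-leaf path with p <= v <= q (go left if both < v, right if both > v).
Walk from root:
  at 9: 9 <= 9 <= 46, this is the LCA
LCA = 9


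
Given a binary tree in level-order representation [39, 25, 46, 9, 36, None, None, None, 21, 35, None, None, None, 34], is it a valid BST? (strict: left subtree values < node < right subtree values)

Level-order array: [39, 25, 46, 9, 36, None, None, None, 21, 35, None, None, None, 34]
Validate using subtree bounds (lo, hi): at each node, require lo < value < hi,
then recurse left with hi=value and right with lo=value.
Preorder trace (stopping at first violation):
  at node 39 with bounds (-inf, +inf): OK
  at node 25 with bounds (-inf, 39): OK
  at node 9 with bounds (-inf, 25): OK
  at node 21 with bounds (9, 25): OK
  at node 36 with bounds (25, 39): OK
  at node 35 with bounds (25, 36): OK
  at node 34 with bounds (25, 35): OK
  at node 46 with bounds (39, +inf): OK
No violation found at any node.
Result: Valid BST


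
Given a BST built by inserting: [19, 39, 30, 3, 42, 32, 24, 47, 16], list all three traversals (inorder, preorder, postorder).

Tree insertion order: [19, 39, 30, 3, 42, 32, 24, 47, 16]
Tree (level-order array): [19, 3, 39, None, 16, 30, 42, None, None, 24, 32, None, 47]
Inorder (L, root, R): [3, 16, 19, 24, 30, 32, 39, 42, 47]
Preorder (root, L, R): [19, 3, 16, 39, 30, 24, 32, 42, 47]
Postorder (L, R, root): [16, 3, 24, 32, 30, 47, 42, 39, 19]


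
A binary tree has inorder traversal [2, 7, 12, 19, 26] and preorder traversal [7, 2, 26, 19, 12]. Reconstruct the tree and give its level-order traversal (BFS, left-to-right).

Inorder:  [2, 7, 12, 19, 26]
Preorder: [7, 2, 26, 19, 12]
Algorithm: preorder visits root first, so consume preorder in order;
for each root, split the current inorder slice at that value into
left-subtree inorder and right-subtree inorder, then recurse.
Recursive splits:
  root=7; inorder splits into left=[2], right=[12, 19, 26]
  root=2; inorder splits into left=[], right=[]
  root=26; inorder splits into left=[12, 19], right=[]
  root=19; inorder splits into left=[12], right=[]
  root=12; inorder splits into left=[], right=[]
Reconstructed level-order: [7, 2, 26, 19, 12]


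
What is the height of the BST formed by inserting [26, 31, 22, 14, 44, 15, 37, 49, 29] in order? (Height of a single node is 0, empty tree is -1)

Insertion order: [26, 31, 22, 14, 44, 15, 37, 49, 29]
Tree (level-order array): [26, 22, 31, 14, None, 29, 44, None, 15, None, None, 37, 49]
Compute height bottom-up (empty subtree = -1):
  height(15) = 1 + max(-1, -1) = 0
  height(14) = 1 + max(-1, 0) = 1
  height(22) = 1 + max(1, -1) = 2
  height(29) = 1 + max(-1, -1) = 0
  height(37) = 1 + max(-1, -1) = 0
  height(49) = 1 + max(-1, -1) = 0
  height(44) = 1 + max(0, 0) = 1
  height(31) = 1 + max(0, 1) = 2
  height(26) = 1 + max(2, 2) = 3
Height = 3


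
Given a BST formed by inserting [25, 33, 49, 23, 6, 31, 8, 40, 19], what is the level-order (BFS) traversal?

Tree insertion order: [25, 33, 49, 23, 6, 31, 8, 40, 19]
Tree (level-order array): [25, 23, 33, 6, None, 31, 49, None, 8, None, None, 40, None, None, 19]
BFS from the root, enqueuing left then right child of each popped node:
  queue [25] -> pop 25, enqueue [23, 33], visited so far: [25]
  queue [23, 33] -> pop 23, enqueue [6], visited so far: [25, 23]
  queue [33, 6] -> pop 33, enqueue [31, 49], visited so far: [25, 23, 33]
  queue [6, 31, 49] -> pop 6, enqueue [8], visited so far: [25, 23, 33, 6]
  queue [31, 49, 8] -> pop 31, enqueue [none], visited so far: [25, 23, 33, 6, 31]
  queue [49, 8] -> pop 49, enqueue [40], visited so far: [25, 23, 33, 6, 31, 49]
  queue [8, 40] -> pop 8, enqueue [19], visited so far: [25, 23, 33, 6, 31, 49, 8]
  queue [40, 19] -> pop 40, enqueue [none], visited so far: [25, 23, 33, 6, 31, 49, 8, 40]
  queue [19] -> pop 19, enqueue [none], visited so far: [25, 23, 33, 6, 31, 49, 8, 40, 19]
Result: [25, 23, 33, 6, 31, 49, 8, 40, 19]


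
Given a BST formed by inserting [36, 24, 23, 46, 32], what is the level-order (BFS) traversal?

Tree insertion order: [36, 24, 23, 46, 32]
Tree (level-order array): [36, 24, 46, 23, 32]
BFS from the root, enqueuing left then right child of each popped node:
  queue [36] -> pop 36, enqueue [24, 46], visited so far: [36]
  queue [24, 46] -> pop 24, enqueue [23, 32], visited so far: [36, 24]
  queue [46, 23, 32] -> pop 46, enqueue [none], visited so far: [36, 24, 46]
  queue [23, 32] -> pop 23, enqueue [none], visited so far: [36, 24, 46, 23]
  queue [32] -> pop 32, enqueue [none], visited so far: [36, 24, 46, 23, 32]
Result: [36, 24, 46, 23, 32]


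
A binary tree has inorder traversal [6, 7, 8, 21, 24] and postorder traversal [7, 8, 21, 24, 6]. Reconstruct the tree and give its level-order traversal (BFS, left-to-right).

Inorder:   [6, 7, 8, 21, 24]
Postorder: [7, 8, 21, 24, 6]
Algorithm: postorder visits root last, so walk postorder right-to-left;
each value is the root of the current inorder slice — split it at that
value, recurse on the right subtree first, then the left.
Recursive splits:
  root=6; inorder splits into left=[], right=[7, 8, 21, 24]
  root=24; inorder splits into left=[7, 8, 21], right=[]
  root=21; inorder splits into left=[7, 8], right=[]
  root=8; inorder splits into left=[7], right=[]
  root=7; inorder splits into left=[], right=[]
Reconstructed level-order: [6, 24, 21, 8, 7]


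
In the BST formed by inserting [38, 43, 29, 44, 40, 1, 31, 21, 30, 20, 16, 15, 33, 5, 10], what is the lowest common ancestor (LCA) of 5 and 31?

Tree insertion order: [38, 43, 29, 44, 40, 1, 31, 21, 30, 20, 16, 15, 33, 5, 10]
Tree (level-order array): [38, 29, 43, 1, 31, 40, 44, None, 21, 30, 33, None, None, None, None, 20, None, None, None, None, None, 16, None, 15, None, 5, None, None, 10]
In a BST, the LCA of p=5, q=31 is the first node v on the
root-to-leaf path with p <= v <= q (go left if both < v, right if both > v).
Walk from root:
  at 38: both 5 and 31 < 38, go left
  at 29: 5 <= 29 <= 31, this is the LCA
LCA = 29


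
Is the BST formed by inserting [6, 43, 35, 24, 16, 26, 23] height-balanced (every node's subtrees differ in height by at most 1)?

Tree (level-order array): [6, None, 43, 35, None, 24, None, 16, 26, None, 23]
Definition: a tree is height-balanced if, at every node, |h(left) - h(right)| <= 1 (empty subtree has height -1).
Bottom-up per-node check:
  node 23: h_left=-1, h_right=-1, diff=0 [OK], height=0
  node 16: h_left=-1, h_right=0, diff=1 [OK], height=1
  node 26: h_left=-1, h_right=-1, diff=0 [OK], height=0
  node 24: h_left=1, h_right=0, diff=1 [OK], height=2
  node 35: h_left=2, h_right=-1, diff=3 [FAIL (|2--1|=3 > 1)], height=3
  node 43: h_left=3, h_right=-1, diff=4 [FAIL (|3--1|=4 > 1)], height=4
  node 6: h_left=-1, h_right=4, diff=5 [FAIL (|-1-4|=5 > 1)], height=5
Node 35 violates the condition: |2 - -1| = 3 > 1.
Result: Not balanced


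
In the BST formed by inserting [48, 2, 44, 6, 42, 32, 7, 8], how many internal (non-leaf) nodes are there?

Tree built from: [48, 2, 44, 6, 42, 32, 7, 8]
Tree (level-order array): [48, 2, None, None, 44, 6, None, None, 42, 32, None, 7, None, None, 8]
Rule: An internal node has at least one child.
Per-node child counts:
  node 48: 1 child(ren)
  node 2: 1 child(ren)
  node 44: 1 child(ren)
  node 6: 1 child(ren)
  node 42: 1 child(ren)
  node 32: 1 child(ren)
  node 7: 1 child(ren)
  node 8: 0 child(ren)
Matching nodes: [48, 2, 44, 6, 42, 32, 7]
Count of internal (non-leaf) nodes: 7


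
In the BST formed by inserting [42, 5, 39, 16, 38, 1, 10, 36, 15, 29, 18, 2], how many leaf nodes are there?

Tree built from: [42, 5, 39, 16, 38, 1, 10, 36, 15, 29, 18, 2]
Tree (level-order array): [42, 5, None, 1, 39, None, 2, 16, None, None, None, 10, 38, None, 15, 36, None, None, None, 29, None, 18]
Rule: A leaf has 0 children.
Per-node child counts:
  node 42: 1 child(ren)
  node 5: 2 child(ren)
  node 1: 1 child(ren)
  node 2: 0 child(ren)
  node 39: 1 child(ren)
  node 16: 2 child(ren)
  node 10: 1 child(ren)
  node 15: 0 child(ren)
  node 38: 1 child(ren)
  node 36: 1 child(ren)
  node 29: 1 child(ren)
  node 18: 0 child(ren)
Matching nodes: [2, 15, 18]
Count of leaf nodes: 3


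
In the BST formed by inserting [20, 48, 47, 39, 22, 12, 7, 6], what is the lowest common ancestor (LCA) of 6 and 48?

Tree insertion order: [20, 48, 47, 39, 22, 12, 7, 6]
Tree (level-order array): [20, 12, 48, 7, None, 47, None, 6, None, 39, None, None, None, 22]
In a BST, the LCA of p=6, q=48 is the first node v on the
root-to-leaf path with p <= v <= q (go left if both < v, right if both > v).
Walk from root:
  at 20: 6 <= 20 <= 48, this is the LCA
LCA = 20


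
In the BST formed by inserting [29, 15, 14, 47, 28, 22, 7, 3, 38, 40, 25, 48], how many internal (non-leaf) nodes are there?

Tree built from: [29, 15, 14, 47, 28, 22, 7, 3, 38, 40, 25, 48]
Tree (level-order array): [29, 15, 47, 14, 28, 38, 48, 7, None, 22, None, None, 40, None, None, 3, None, None, 25]
Rule: An internal node has at least one child.
Per-node child counts:
  node 29: 2 child(ren)
  node 15: 2 child(ren)
  node 14: 1 child(ren)
  node 7: 1 child(ren)
  node 3: 0 child(ren)
  node 28: 1 child(ren)
  node 22: 1 child(ren)
  node 25: 0 child(ren)
  node 47: 2 child(ren)
  node 38: 1 child(ren)
  node 40: 0 child(ren)
  node 48: 0 child(ren)
Matching nodes: [29, 15, 14, 7, 28, 22, 47, 38]
Count of internal (non-leaf) nodes: 8


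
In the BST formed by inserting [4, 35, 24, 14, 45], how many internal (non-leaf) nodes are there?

Tree built from: [4, 35, 24, 14, 45]
Tree (level-order array): [4, None, 35, 24, 45, 14]
Rule: An internal node has at least one child.
Per-node child counts:
  node 4: 1 child(ren)
  node 35: 2 child(ren)
  node 24: 1 child(ren)
  node 14: 0 child(ren)
  node 45: 0 child(ren)
Matching nodes: [4, 35, 24]
Count of internal (non-leaf) nodes: 3


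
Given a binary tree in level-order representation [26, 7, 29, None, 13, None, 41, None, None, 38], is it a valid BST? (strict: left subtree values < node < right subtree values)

Level-order array: [26, 7, 29, None, 13, None, 41, None, None, 38]
Validate using subtree bounds (lo, hi): at each node, require lo < value < hi,
then recurse left with hi=value and right with lo=value.
Preorder trace (stopping at first violation):
  at node 26 with bounds (-inf, +inf): OK
  at node 7 with bounds (-inf, 26): OK
  at node 13 with bounds (7, 26): OK
  at node 29 with bounds (26, +inf): OK
  at node 41 with bounds (29, +inf): OK
  at node 38 with bounds (29, 41): OK
No violation found at any node.
Result: Valid BST


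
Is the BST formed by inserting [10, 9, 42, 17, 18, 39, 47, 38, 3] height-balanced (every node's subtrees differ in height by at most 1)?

Tree (level-order array): [10, 9, 42, 3, None, 17, 47, None, None, None, 18, None, None, None, 39, 38]
Definition: a tree is height-balanced if, at every node, |h(left) - h(right)| <= 1 (empty subtree has height -1).
Bottom-up per-node check:
  node 3: h_left=-1, h_right=-1, diff=0 [OK], height=0
  node 9: h_left=0, h_right=-1, diff=1 [OK], height=1
  node 38: h_left=-1, h_right=-1, diff=0 [OK], height=0
  node 39: h_left=0, h_right=-1, diff=1 [OK], height=1
  node 18: h_left=-1, h_right=1, diff=2 [FAIL (|-1-1|=2 > 1)], height=2
  node 17: h_left=-1, h_right=2, diff=3 [FAIL (|-1-2|=3 > 1)], height=3
  node 47: h_left=-1, h_right=-1, diff=0 [OK], height=0
  node 42: h_left=3, h_right=0, diff=3 [FAIL (|3-0|=3 > 1)], height=4
  node 10: h_left=1, h_right=4, diff=3 [FAIL (|1-4|=3 > 1)], height=5
Node 18 violates the condition: |-1 - 1| = 2 > 1.
Result: Not balanced


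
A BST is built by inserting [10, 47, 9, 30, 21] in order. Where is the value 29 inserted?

Starting tree (level order): [10, 9, 47, None, None, 30, None, 21]
Insertion path: 10 -> 47 -> 30 -> 21
Result: insert 29 as right child of 21
Final tree (level order): [10, 9, 47, None, None, 30, None, 21, None, None, 29]


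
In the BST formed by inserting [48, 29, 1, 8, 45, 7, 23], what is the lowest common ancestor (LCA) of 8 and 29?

Tree insertion order: [48, 29, 1, 8, 45, 7, 23]
Tree (level-order array): [48, 29, None, 1, 45, None, 8, None, None, 7, 23]
In a BST, the LCA of p=8, q=29 is the first node v on the
root-to-leaf path with p <= v <= q (go left if both < v, right if both > v).
Walk from root:
  at 48: both 8 and 29 < 48, go left
  at 29: 8 <= 29 <= 29, this is the LCA
LCA = 29


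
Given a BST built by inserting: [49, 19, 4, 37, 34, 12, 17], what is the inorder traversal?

Tree insertion order: [49, 19, 4, 37, 34, 12, 17]
Tree (level-order array): [49, 19, None, 4, 37, None, 12, 34, None, None, 17]
Inorder traversal: [4, 12, 17, 19, 34, 37, 49]


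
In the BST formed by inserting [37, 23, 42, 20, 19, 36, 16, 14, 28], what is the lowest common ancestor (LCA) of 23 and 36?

Tree insertion order: [37, 23, 42, 20, 19, 36, 16, 14, 28]
Tree (level-order array): [37, 23, 42, 20, 36, None, None, 19, None, 28, None, 16, None, None, None, 14]
In a BST, the LCA of p=23, q=36 is the first node v on the
root-to-leaf path with p <= v <= q (go left if both < v, right if both > v).
Walk from root:
  at 37: both 23 and 36 < 37, go left
  at 23: 23 <= 23 <= 36, this is the LCA
LCA = 23


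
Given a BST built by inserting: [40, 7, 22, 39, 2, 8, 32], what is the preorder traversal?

Tree insertion order: [40, 7, 22, 39, 2, 8, 32]
Tree (level-order array): [40, 7, None, 2, 22, None, None, 8, 39, None, None, 32]
Preorder traversal: [40, 7, 2, 22, 8, 39, 32]


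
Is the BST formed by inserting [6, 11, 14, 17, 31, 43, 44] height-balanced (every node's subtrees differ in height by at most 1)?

Tree (level-order array): [6, None, 11, None, 14, None, 17, None, 31, None, 43, None, 44]
Definition: a tree is height-balanced if, at every node, |h(left) - h(right)| <= 1 (empty subtree has height -1).
Bottom-up per-node check:
  node 44: h_left=-1, h_right=-1, diff=0 [OK], height=0
  node 43: h_left=-1, h_right=0, diff=1 [OK], height=1
  node 31: h_left=-1, h_right=1, diff=2 [FAIL (|-1-1|=2 > 1)], height=2
  node 17: h_left=-1, h_right=2, diff=3 [FAIL (|-1-2|=3 > 1)], height=3
  node 14: h_left=-1, h_right=3, diff=4 [FAIL (|-1-3|=4 > 1)], height=4
  node 11: h_left=-1, h_right=4, diff=5 [FAIL (|-1-4|=5 > 1)], height=5
  node 6: h_left=-1, h_right=5, diff=6 [FAIL (|-1-5|=6 > 1)], height=6
Node 31 violates the condition: |-1 - 1| = 2 > 1.
Result: Not balanced


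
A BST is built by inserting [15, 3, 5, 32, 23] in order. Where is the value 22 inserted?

Starting tree (level order): [15, 3, 32, None, 5, 23]
Insertion path: 15 -> 32 -> 23
Result: insert 22 as left child of 23
Final tree (level order): [15, 3, 32, None, 5, 23, None, None, None, 22]


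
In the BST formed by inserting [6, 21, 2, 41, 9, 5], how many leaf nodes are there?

Tree built from: [6, 21, 2, 41, 9, 5]
Tree (level-order array): [6, 2, 21, None, 5, 9, 41]
Rule: A leaf has 0 children.
Per-node child counts:
  node 6: 2 child(ren)
  node 2: 1 child(ren)
  node 5: 0 child(ren)
  node 21: 2 child(ren)
  node 9: 0 child(ren)
  node 41: 0 child(ren)
Matching nodes: [5, 9, 41]
Count of leaf nodes: 3


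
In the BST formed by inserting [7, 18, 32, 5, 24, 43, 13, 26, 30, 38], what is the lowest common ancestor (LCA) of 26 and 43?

Tree insertion order: [7, 18, 32, 5, 24, 43, 13, 26, 30, 38]
Tree (level-order array): [7, 5, 18, None, None, 13, 32, None, None, 24, 43, None, 26, 38, None, None, 30]
In a BST, the LCA of p=26, q=43 is the first node v on the
root-to-leaf path with p <= v <= q (go left if both < v, right if both > v).
Walk from root:
  at 7: both 26 and 43 > 7, go right
  at 18: both 26 and 43 > 18, go right
  at 32: 26 <= 32 <= 43, this is the LCA
LCA = 32


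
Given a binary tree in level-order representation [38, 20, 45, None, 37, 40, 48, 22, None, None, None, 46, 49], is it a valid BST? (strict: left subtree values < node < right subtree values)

Level-order array: [38, 20, 45, None, 37, 40, 48, 22, None, None, None, 46, 49]
Validate using subtree bounds (lo, hi): at each node, require lo < value < hi,
then recurse left with hi=value and right with lo=value.
Preorder trace (stopping at first violation):
  at node 38 with bounds (-inf, +inf): OK
  at node 20 with bounds (-inf, 38): OK
  at node 37 with bounds (20, 38): OK
  at node 22 with bounds (20, 37): OK
  at node 45 with bounds (38, +inf): OK
  at node 40 with bounds (38, 45): OK
  at node 48 with bounds (45, +inf): OK
  at node 46 with bounds (45, 48): OK
  at node 49 with bounds (48, +inf): OK
No violation found at any node.
Result: Valid BST


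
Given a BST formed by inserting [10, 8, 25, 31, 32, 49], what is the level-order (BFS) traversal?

Tree insertion order: [10, 8, 25, 31, 32, 49]
Tree (level-order array): [10, 8, 25, None, None, None, 31, None, 32, None, 49]
BFS from the root, enqueuing left then right child of each popped node:
  queue [10] -> pop 10, enqueue [8, 25], visited so far: [10]
  queue [8, 25] -> pop 8, enqueue [none], visited so far: [10, 8]
  queue [25] -> pop 25, enqueue [31], visited so far: [10, 8, 25]
  queue [31] -> pop 31, enqueue [32], visited so far: [10, 8, 25, 31]
  queue [32] -> pop 32, enqueue [49], visited so far: [10, 8, 25, 31, 32]
  queue [49] -> pop 49, enqueue [none], visited so far: [10, 8, 25, 31, 32, 49]
Result: [10, 8, 25, 31, 32, 49]


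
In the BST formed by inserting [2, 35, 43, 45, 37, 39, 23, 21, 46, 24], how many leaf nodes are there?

Tree built from: [2, 35, 43, 45, 37, 39, 23, 21, 46, 24]
Tree (level-order array): [2, None, 35, 23, 43, 21, 24, 37, 45, None, None, None, None, None, 39, None, 46]
Rule: A leaf has 0 children.
Per-node child counts:
  node 2: 1 child(ren)
  node 35: 2 child(ren)
  node 23: 2 child(ren)
  node 21: 0 child(ren)
  node 24: 0 child(ren)
  node 43: 2 child(ren)
  node 37: 1 child(ren)
  node 39: 0 child(ren)
  node 45: 1 child(ren)
  node 46: 0 child(ren)
Matching nodes: [21, 24, 39, 46]
Count of leaf nodes: 4


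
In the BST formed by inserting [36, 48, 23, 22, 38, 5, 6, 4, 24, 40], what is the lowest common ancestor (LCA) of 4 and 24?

Tree insertion order: [36, 48, 23, 22, 38, 5, 6, 4, 24, 40]
Tree (level-order array): [36, 23, 48, 22, 24, 38, None, 5, None, None, None, None, 40, 4, 6]
In a BST, the LCA of p=4, q=24 is the first node v on the
root-to-leaf path with p <= v <= q (go left if both < v, right if both > v).
Walk from root:
  at 36: both 4 and 24 < 36, go left
  at 23: 4 <= 23 <= 24, this is the LCA
LCA = 23


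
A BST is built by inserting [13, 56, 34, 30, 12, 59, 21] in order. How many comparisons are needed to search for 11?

Search path for 11: 13 -> 12
Found: False
Comparisons: 2


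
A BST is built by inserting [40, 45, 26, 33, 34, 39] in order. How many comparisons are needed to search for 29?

Search path for 29: 40 -> 26 -> 33
Found: False
Comparisons: 3


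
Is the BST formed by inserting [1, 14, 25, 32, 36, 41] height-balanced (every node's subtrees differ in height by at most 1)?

Tree (level-order array): [1, None, 14, None, 25, None, 32, None, 36, None, 41]
Definition: a tree is height-balanced if, at every node, |h(left) - h(right)| <= 1 (empty subtree has height -1).
Bottom-up per-node check:
  node 41: h_left=-1, h_right=-1, diff=0 [OK], height=0
  node 36: h_left=-1, h_right=0, diff=1 [OK], height=1
  node 32: h_left=-1, h_right=1, diff=2 [FAIL (|-1-1|=2 > 1)], height=2
  node 25: h_left=-1, h_right=2, diff=3 [FAIL (|-1-2|=3 > 1)], height=3
  node 14: h_left=-1, h_right=3, diff=4 [FAIL (|-1-3|=4 > 1)], height=4
  node 1: h_left=-1, h_right=4, diff=5 [FAIL (|-1-4|=5 > 1)], height=5
Node 32 violates the condition: |-1 - 1| = 2 > 1.
Result: Not balanced


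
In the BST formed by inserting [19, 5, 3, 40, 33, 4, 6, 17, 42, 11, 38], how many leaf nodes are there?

Tree built from: [19, 5, 3, 40, 33, 4, 6, 17, 42, 11, 38]
Tree (level-order array): [19, 5, 40, 3, 6, 33, 42, None, 4, None, 17, None, 38, None, None, None, None, 11]
Rule: A leaf has 0 children.
Per-node child counts:
  node 19: 2 child(ren)
  node 5: 2 child(ren)
  node 3: 1 child(ren)
  node 4: 0 child(ren)
  node 6: 1 child(ren)
  node 17: 1 child(ren)
  node 11: 0 child(ren)
  node 40: 2 child(ren)
  node 33: 1 child(ren)
  node 38: 0 child(ren)
  node 42: 0 child(ren)
Matching nodes: [4, 11, 38, 42]
Count of leaf nodes: 4
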